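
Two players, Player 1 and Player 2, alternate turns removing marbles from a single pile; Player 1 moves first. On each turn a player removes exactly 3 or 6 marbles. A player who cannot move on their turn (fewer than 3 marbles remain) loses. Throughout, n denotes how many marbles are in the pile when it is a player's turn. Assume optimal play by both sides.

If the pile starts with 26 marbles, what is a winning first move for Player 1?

Remove 6, leaving 20.

Label each position W (a win for the player to move) or L (a loss). A position with no legal move is L; any other position is W exactly when some move reaches an L, and L when every move reaches a W.
n=0: no move → L
n=1: no move → L
n=2: no move → L
n=3: reaches L-position 0 → W
n=4: reaches L-position 1 → W
n=5: reaches L-position 2 → W
n=6: reaches L-position 0 → W
n=7: reaches L-position 1 → W
n=8: reaches L-position 2 → W
n=9: only reaches 6(W), 3(W), all W → L
n=10: only reaches 7(W), 4(W), all W → L
n=11: only reaches 8(W), 5(W), all W → L
n=12: reaches L-position 9 → W
n=13: reaches L-position 10 → W
n=14: reaches L-position 11 → W
n=15: reaches L-position 9 → W
n=16: reaches L-position 10 → W
n=17: reaches L-position 11 → W
n=18: only reaches 15(W), 12(W), all W → L
n=19: only reaches 16(W), 13(W), all W → L
n=20: only reaches 17(W), 14(W), all W → L
n=21: reaches L-position 18 → W
n=22: reaches L-position 19 → W
n=23: reaches L-position 20 → W
n=24: reaches L-position 18 → W
n=25: reaches L-position 19 → W
n=26: reaches L-position 20 → W
From 26, the L positions reachable in one move are: 20.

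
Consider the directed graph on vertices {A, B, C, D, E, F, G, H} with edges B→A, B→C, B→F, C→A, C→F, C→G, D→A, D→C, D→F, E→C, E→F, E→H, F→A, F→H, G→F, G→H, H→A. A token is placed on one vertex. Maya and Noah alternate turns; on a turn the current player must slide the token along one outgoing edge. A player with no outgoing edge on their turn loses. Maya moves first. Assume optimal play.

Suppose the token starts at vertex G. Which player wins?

Noah wins.

Build the W/L table. Terminal = L. A non-terminal position is W if it has a move to some L; otherwise it is L.
Every edge goes from a vertex to one that appears earlier in the order A, H, F, G, C, E, B, D, so processing vertices in that order labels each vertex after all of its successors.
A: no outgoing edge → L
H: can move to A, which is L ⇒ W
F: can move to A, which is L ⇒ W
G: moves to F(W), H(W); every one is W ⇒ L
C: can move to G, which is L ⇒ W
E: moves to C(W), F(W), H(W); every one is W ⇒ L
B: can move to A, which is L ⇒ W
D: can move to A, which is L ⇒ W
Every move from G reaches a W position, so the mover loses.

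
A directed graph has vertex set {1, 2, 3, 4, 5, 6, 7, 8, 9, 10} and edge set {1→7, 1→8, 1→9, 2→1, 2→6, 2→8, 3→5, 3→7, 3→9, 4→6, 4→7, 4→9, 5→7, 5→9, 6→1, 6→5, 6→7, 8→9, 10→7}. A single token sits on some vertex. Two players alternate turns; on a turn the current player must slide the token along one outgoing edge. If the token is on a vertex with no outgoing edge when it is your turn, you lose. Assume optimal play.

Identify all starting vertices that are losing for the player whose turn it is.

2, 7, 9

Label each position W (a win for the player to move) or L (a loss). A position with no legal move is L; any other position is W exactly when some move reaches an L, and L when every move reaches a W.
Every edge goes from a vertex to one that appears earlier in the order 9, 7, 5, 8, 1, 6, 3, 2, 4, 10, so processing vertices in that order labels each vertex after all of its successors.
9: no outgoing edge → L
7: no outgoing edge → L
5: →7(L), so W
8: →9(L), so W
1: →7(L), so W
6: →7(L), so W
3: →7(L), so W
2: →6(W), 1(W), 8(W) — all W, so L
4: →7(L), so W
10: →7(L), so W
Reading off the rows marked L gives the requested list; there are 3 such vertices.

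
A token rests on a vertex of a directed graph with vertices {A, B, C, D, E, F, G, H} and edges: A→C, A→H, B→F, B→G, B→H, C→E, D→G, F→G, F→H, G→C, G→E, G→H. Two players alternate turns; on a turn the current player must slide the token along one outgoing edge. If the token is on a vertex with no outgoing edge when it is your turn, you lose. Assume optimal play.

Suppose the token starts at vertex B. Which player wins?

The first player wins.

Build the W/L table. Terminal = L. A non-terminal position is W if it has a move to some L; otherwise it is L.
Every edge goes from a vertex to one that appears earlier in the order E, H, C, G, A, F, D, B, so processing vertices in that order labels each vertex after all of its successors.
E: no outgoing edge → L
H: no outgoing edge → L
C: →E(L), so W
G: →H(L), so W
A: →H(L), so W
F: →H(L), so W
D: →G(W) only, which is W, so L
B: →H(L), so W
The starting position B is W: the player to move should move to H, handing over an L position.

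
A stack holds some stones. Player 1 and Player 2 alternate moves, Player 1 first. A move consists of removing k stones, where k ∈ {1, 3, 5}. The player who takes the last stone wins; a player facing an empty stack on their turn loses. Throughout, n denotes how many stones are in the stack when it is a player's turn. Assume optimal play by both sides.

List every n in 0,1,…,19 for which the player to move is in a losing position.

Build the W/L table. Terminal = L. A non-terminal position is W if it has a move to some L; otherwise it is L.
n=0: no move → L
n=1: can move to 0, which is L ⇒ W
n=2: the only move is to 1(W), a W ⇒ L
n=3: can move to 2, which is L ⇒ W
n=4: moves to 3(W), 1(W); every one is W ⇒ L
n=5: can move to 4, which is L ⇒ W
n=6: moves to 5(W), 3(W), 1(W); every one is W ⇒ L
n=7: can move to 6, which is L ⇒ W
n=8: moves to 7(W), 5(W), 3(W); every one is W ⇒ L
n=9: can move to 8, which is L ⇒ W
n=10: moves to 9(W), 7(W), 5(W); every one is W ⇒ L
n=11: can move to 10, which is L ⇒ W
n=12: moves to 11(W), 9(W), 7(W); every one is W ⇒ L
n=13: can move to 12, which is L ⇒ W
n=14: moves to 13(W), 11(W), 9(W); every one is W ⇒ L
n=15: can move to 14, which is L ⇒ W
n=16: moves to 15(W), 13(W), 11(W); every one is W ⇒ L
n=17: can move to 16, which is L ⇒ W
n=18: moves to 17(W), 15(W), 13(W); every one is W ⇒ L
n=19: can move to 18, which is L ⇒ W
Reading off the rows marked L gives the requested list; there are 10 such values of n.

0, 2, 4, 6, 8, 10, 12, 14, 16, 18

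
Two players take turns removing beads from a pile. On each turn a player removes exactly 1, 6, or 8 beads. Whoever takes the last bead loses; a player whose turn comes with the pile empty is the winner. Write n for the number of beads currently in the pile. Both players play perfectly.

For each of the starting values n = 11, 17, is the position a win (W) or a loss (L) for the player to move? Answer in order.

Classify positions by backward induction: terminal positions (no move available) are W. From any other position, the mover wins iff some move reaches an L.
n=0: no move; the opponent has just taken the last bead and therefore loses → W
n=1: the only move is to 0(W), a W ⇒ L
n=2: can move to 1, which is L ⇒ W
n=3: the only move is to 2(W), a W ⇒ L
n=4: can move to 3, which is L ⇒ W
n=5: the only move is to 4(W), a W ⇒ L
n=6: can move to 5, which is L ⇒ W
n=7: can move to 1, which is L ⇒ W
n=8: moves to 7(W), 2(W), 0(W); every one is W ⇒ L
n=9: can move to 8, which is L ⇒ W
n=10: moves to 9(W), 4(W), 2(W); every one is W ⇒ L
n=11: can move to 10, which is L ⇒ W
n=12: moves to 11(W), 6(W), 4(W); every one is W ⇒ L
n=13: can move to 12, which is L ⇒ W
n=14: can move to 8, which is L ⇒ W
n=15: moves to 14(W), 9(W), 7(W); every one is W ⇒ L
n=16: can move to 15, which is L ⇒ W
n=17: moves to 16(W), 11(W), 9(W); every one is W ⇒ L

11: W, 17: L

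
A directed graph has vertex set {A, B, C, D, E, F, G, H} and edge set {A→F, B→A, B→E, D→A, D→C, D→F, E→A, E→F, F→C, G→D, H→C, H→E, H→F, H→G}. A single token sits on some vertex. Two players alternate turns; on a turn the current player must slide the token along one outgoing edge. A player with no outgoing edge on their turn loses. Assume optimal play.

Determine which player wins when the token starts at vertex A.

Label each position W (a win for the player to move) or L (a loss). A position with no legal move is L; any other position is W exactly when some move reaches an L, and L when every move reaches a W.
Every edge goes from a vertex to one that appears earlier in the order C, F, A, D, E, G, B, H, so processing vertices in that order labels each vertex after all of its successors.
C: no outgoing edge → L
F: →C(L), so W
A: →F(W) only, which is W, so L
D: →A(L), so W
E: →A(L), so W
G: →D(W) only, which is W, so L
B: →A(L), so W
H: →G(L), so W
Every move from A reaches a W position, so the mover loses.

The second player wins.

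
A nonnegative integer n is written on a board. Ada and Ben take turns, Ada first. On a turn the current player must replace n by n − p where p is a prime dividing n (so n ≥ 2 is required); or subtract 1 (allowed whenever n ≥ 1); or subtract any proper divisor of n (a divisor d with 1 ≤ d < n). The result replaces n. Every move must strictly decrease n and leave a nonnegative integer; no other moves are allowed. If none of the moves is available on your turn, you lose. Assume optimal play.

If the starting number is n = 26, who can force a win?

Ben wins.

Compute win/loss labels from the base case upward. A position with no move is L. Any other position is W if it can reach an L in one move, else L.
n=0: no move → L
n=1: reaches L-position 0 → W
n=2: reaches L-position 0 → W
n=3: reaches L-position 0 → W
n=4: only reaches 2(W), 3(W), all W → L
n=5: reaches L-position 0 → W
n=6: reaches L-position 4 → W
n=7: reaches L-position 0 → W
n=8: reaches L-position 4 → W
n=9: only reaches 6(W), 8(W), all W → L
n=10: reaches L-position 9 → W
n=11: reaches L-position 0 → W
n=12: reaches L-position 9 → W
n=13: reaches L-position 0 → W
n=14: only reaches 7(W), 12(W), 13(W), all W → L
n=15: reaches L-position 14 → W
n=16: reaches L-position 14 → W
n=17: reaches L-position 0 → W
n=18: reaches L-position 9 → W
n=19: reaches L-position 0 → W
n=20: only reaches 10(W), 15(W), 16(W), 18(W), 19(W), all W → L
n=21: reaches L-position 14 → W
n=22: reaches L-position 20 → W
n=23: reaches L-position 0 → W
n=24: reaches L-position 20 → W
n=25: reaches L-position 20 → W
n=26: only reaches 13(W), 24(W), 25(W), all W → L
Every move from 26 reaches a W position, so the mover loses.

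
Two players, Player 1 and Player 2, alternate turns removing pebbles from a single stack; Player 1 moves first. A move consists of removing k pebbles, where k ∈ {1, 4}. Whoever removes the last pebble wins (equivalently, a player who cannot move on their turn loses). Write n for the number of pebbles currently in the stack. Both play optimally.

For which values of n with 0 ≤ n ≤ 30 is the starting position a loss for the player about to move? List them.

Use the standard recursion: the mover loses at a terminal position; elsewhere, the mover wins exactly when some move hands the opponent an L position.
n=0: no move → L
n=1: →0(L), so W
n=2: →1(W) only, which is W, so L
n=3: →2(L), so W
n=4: →0(L), so W
n=5: →4(W), 1(W) — all W, so L
n=6: →5(L), so W
n=7: →6(W), 3(W) — all W, so L
n=8: →7(L), so W
n=9: →5(L), so W
n=10: →9(W), 6(W) — all W, so L
n=11: →10(L), so W
n=12: →11(W), 8(W) — all W, so L
n=13: →12(L), so W
n=14: →10(L), so W
n=15: →14(W), 11(W) — all W, so L
n=16: →15(L), so W
n=17: →16(W), 13(W) — all W, so L
n=18: →17(L), so W
n=19: →15(L), so W
n=20: →19(W), 16(W) — all W, so L
n=21: →20(L), so W
n=22: →21(W), 18(W) — all W, so L
n=23: →22(L), so W
n=24: →20(L), so W
n=25: →24(W), 21(W) — all W, so L
n=26: →25(L), so W
n=27: →26(W), 23(W) — all W, so L
n=28: →27(L), so W
n=29: →25(L), so W
n=30: →29(W), 26(W) — all W, so L
The losing starting values of n are exactly the entries labelled L in this table (13 of them).

0, 2, 5, 7, 10, 12, 15, 17, 20, 22, 25, 27, 30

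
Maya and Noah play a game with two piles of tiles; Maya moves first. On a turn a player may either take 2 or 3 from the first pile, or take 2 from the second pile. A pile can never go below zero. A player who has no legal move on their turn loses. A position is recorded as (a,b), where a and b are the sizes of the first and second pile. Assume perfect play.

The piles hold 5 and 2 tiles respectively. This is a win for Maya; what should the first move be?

Classify positions by backward induction: terminal positions (no move available) are L. From any other position, the mover wins iff some move reaches an L.
No move ever increases a pile, so every position that can arise here has a ≤ 5 and b ≤ 2; it is enough to label the cells with 0 ≤ a ≤ 5 and 0 ≤ b ≤ 2.
Every move lowers a or b (never raises either), so fill the grid row by row in increasing a, and left to right within a row: each cell's successors are then already labelled.
      b=0  b=1  b=2
a=0:    L    L    W
a=1:    L    L    W
a=2:    W    W    L
a=3:    W    W    L
a=4:    W    W    W
a=5:    L    L    W
Cells with no legal move (terminal, hence L): (0,0), (0,1), (1,0), (1,1).
The remaining L cells, each justified by listing all of its moves:
(2,2): moves to (0,2)(W), (2,0)(W); every one is W ⇒ L
(3,2): moves to (1,2)(W), (0,2)(W), (3,0)(W); every one is W ⇒ L
(5,0): moves to (3,0)(W), (2,0)(W); every one is W ⇒ L
(5,1): moves to (3,1)(W), (2,1)(W); every one is W ⇒ L
Every other cell has at least one move into one of the L cells above, so it is W.
From (5,2), the L positions reachable in one move are: (3,2), (2,2), (5,0). Any move reaching one of these is winning.

Move to (3,2).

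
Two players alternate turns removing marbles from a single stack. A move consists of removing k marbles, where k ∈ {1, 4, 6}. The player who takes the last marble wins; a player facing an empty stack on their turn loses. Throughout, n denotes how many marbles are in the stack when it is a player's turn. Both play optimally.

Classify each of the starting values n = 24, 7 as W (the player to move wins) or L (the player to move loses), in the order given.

24: W, 7: L

Compute win/loss labels from the base case upward. A position with no move is L. Any other position is W if it can reach an L in one move, else L.
n=0: no move → L
n=1: can move to 0, which is L ⇒ W
n=2: the only move is to 1(W), a W ⇒ L
n=3: can move to 2, which is L ⇒ W
n=4: can move to 0, which is L ⇒ W
n=5: moves to 4(W), 1(W); every one is W ⇒ L
n=6: can move to 5, which is L ⇒ W
n=7: moves to 6(W), 3(W), 1(W); every one is W ⇒ L
n=8: can move to 7, which is L ⇒ W
n=9: can move to 5, which is L ⇒ W
n=10: moves to 9(W), 6(W), 4(W); every one is W ⇒ L
n=11: can move to 10, which is L ⇒ W
n=12: moves to 11(W), 8(W), 6(W); every one is W ⇒ L
n=13: can move to 12, which is L ⇒ W
n=14: can move to 10, which is L ⇒ W
n=15: moves to 14(W), 11(W), 9(W); every one is W ⇒ L
n=16: can move to 15, which is L ⇒ W
n=17: moves to 16(W), 13(W), 11(W); every one is W ⇒ L
n=18: can move to 17, which is L ⇒ W
n=19: can move to 15, which is L ⇒ W
n=20: moves to 19(W), 16(W), 14(W); every one is W ⇒ L
n=21: can move to 20, which is L ⇒ W
n=22: moves to 21(W), 18(W), 16(W); every one is W ⇒ L
n=23: can move to 22, which is L ⇒ W
n=24: can move to 20, which is L ⇒ W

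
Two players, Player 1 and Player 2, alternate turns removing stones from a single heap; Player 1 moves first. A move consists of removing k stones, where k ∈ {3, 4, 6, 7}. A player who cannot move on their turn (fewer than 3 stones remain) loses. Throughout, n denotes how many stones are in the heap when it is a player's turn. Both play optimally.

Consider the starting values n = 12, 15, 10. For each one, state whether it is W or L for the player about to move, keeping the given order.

12: L, 15: W, 10: L

Compute win/loss labels from the base case upward. A position with no move is L. Any other position is W if it can reach an L in one move, else L.
n=0: no move → L
n=1: no move → L
n=2: no move → L
n=3: reaches L-position 0 → W
n=4: reaches L-position 1 → W
n=5: reaches L-position 2 → W
n=6: reaches L-position 2 → W
n=7: reaches L-position 1 → W
n=8: reaches L-position 2 → W
n=9: reaches L-position 2 → W
n=10: only reaches 7(W), 6(W), 4(W), 3(W), all W → L
n=11: only reaches 8(W), 7(W), 5(W), 4(W), all W → L
n=12: only reaches 9(W), 8(W), 6(W), 5(W), all W → L
n=13: reaches L-position 10 → W
n=14: reaches L-position 11 → W
n=15: reaches L-position 12 → W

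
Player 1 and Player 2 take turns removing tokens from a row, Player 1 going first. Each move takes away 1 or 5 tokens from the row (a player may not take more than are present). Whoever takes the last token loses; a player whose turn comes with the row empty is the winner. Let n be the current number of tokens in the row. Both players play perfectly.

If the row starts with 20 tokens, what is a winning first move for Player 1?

Remove 1, leaving 19.

Use the standard recursion: the mover wins at a terminal position; elsewhere, the mover wins exactly when some move hands the opponent an L position.
n=0: no move; the opponent has just taken the last token and therefore loses → W
n=1: L (sole option 0(W) is W)
n=2: W (go to 1, an L position)
n=3: L (sole option 2(W) is W)
n=4: W (go to 3, an L position)
n=5: L (options 4(W), 0(W) are all W)
n=6: W (go to 5, an L position)
n=7: L (options 6(W), 2(W) are all W)
n=8: W (go to 7, an L position)
n=9: L (options 8(W), 4(W) are all W)
n=10: W (go to 9, an L position)
n=11: L (options 10(W), 6(W) are all W)
n=12: W (go to 11, an L position)
n=13: L (options 12(W), 8(W) are all W)
n=14: W (go to 13, an L position)
n=15: L (options 14(W), 10(W) are all W)
n=16: W (go to 15, an L position)
n=17: L (options 16(W), 12(W) are all W)
n=18: W (go to 17, an L position)
n=19: L (options 18(W), 14(W) are all W)
n=20: W (go to 19, an L position)
From 20, the L positions reachable in one move are: 19, 15. Any move reaching one of these is winning.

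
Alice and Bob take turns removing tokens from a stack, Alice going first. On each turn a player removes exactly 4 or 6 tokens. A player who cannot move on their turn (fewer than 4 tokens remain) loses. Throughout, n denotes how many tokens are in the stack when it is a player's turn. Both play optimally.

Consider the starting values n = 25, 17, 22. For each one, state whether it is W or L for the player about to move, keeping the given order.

25: W, 17: W, 22: L

Classify positions by backward induction: terminal positions (no move available) are L. From any other position, the mover wins iff some move reaches an L.
n=0: no move → L
n=1: no move → L
n=2: no move → L
n=3: no move → L
n=4: →0(L), so W
n=5: →1(L), so W
n=6: →2(L), so W
n=7: →3(L), so W
n=8: →2(L), so W
n=9: →3(L), so W
n=10: →6(W), 4(W) — all W, so L
n=11: →7(W), 5(W) — all W, so L
n=12: →8(W), 6(W) — all W, so L
n=13: →9(W), 7(W) — all W, so L
n=14: →10(L), so W
n=15: →11(L), so W
n=16: →12(L), so W
n=17: →13(L), so W
n=18: →12(L), so W
n=19: →13(L), so W
n=20: →16(W), 14(W) — all W, so L
n=21: →17(W), 15(W) — all W, so L
n=22: →18(W), 16(W) — all W, so L
n=23: →19(W), 17(W) — all W, so L
n=24: →20(L), so W
n=25: →21(L), so W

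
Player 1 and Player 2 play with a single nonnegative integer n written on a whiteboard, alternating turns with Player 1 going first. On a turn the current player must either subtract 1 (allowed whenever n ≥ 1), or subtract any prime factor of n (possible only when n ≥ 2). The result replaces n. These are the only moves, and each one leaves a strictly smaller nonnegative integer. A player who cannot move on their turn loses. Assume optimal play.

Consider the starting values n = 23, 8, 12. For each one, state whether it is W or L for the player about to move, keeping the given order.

23: W, 8: L, 12: L

Compute win/loss labels from the base case upward. A position with no move is L. Any other position is W if it can reach an L in one move, else L.
n=0: no move → L
n=1: →0(L), so W
n=2: →0(L), so W
n=3: →0(L), so W
n=4: →2(W), 3(W) — all W, so L
n=5: →0(L), so W
n=6: →4(L), so W
n=7: →0(L), so W
n=8: →6(W), 7(W) — all W, so L
n=9: →8(L), so W
n=10: →8(L), so W
n=11: →0(L), so W
n=12: →9(W), 10(W), 11(W) — all W, so L
n=13: →0(L), so W
n=14: →12(L), so W
n=15: →12(L), so W
n=16: →14(W), 15(W) — all W, so L
n=17: →0(L), so W
n=18: →16(L), so W
n=19: →0(L), so W
n=20: →15(W), 18(W), 19(W) — all W, so L
n=21: →20(L), so W
n=22: →20(L), so W
n=23: →0(L), so W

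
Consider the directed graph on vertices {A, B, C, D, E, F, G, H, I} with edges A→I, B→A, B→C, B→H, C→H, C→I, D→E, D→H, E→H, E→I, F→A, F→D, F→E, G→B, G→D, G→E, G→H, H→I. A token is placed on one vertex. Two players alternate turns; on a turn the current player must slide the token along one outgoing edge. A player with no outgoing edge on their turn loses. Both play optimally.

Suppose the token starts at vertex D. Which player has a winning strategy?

The second player wins.

Build the W/L table. Terminal = L. A non-terminal position is W if it has a move to some L; otherwise it is L.
Every edge goes from a vertex to one that appears earlier in the order I, H, E, D, A, C, F, B, G, so processing vertices in that order labels each vertex after all of its successors.
I: no outgoing edge → L
H: →I(L), so W
E: →I(L), so W
D: →E(W), H(W) — all W, so L
A: →I(L), so W
C: →I(L), so W
F: →D(L), so W
B: →C(W), A(W), H(W) — all W, so L
G: →B(L), so W
Every move from D reaches a W position, so the mover loses.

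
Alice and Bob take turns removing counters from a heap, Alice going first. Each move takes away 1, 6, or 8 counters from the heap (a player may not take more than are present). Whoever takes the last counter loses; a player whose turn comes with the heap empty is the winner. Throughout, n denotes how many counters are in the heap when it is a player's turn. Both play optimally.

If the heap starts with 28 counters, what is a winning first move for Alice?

Remove 6, leaving 22.

Build the W/L table. Terminal = W. A non-terminal position is W if it has a move to some L; otherwise it is L.
n=0: no move; the opponent has just taken the last counter and therefore loses → W
n=1: →0(W) only, which is W, so L
n=2: →1(L), so W
n=3: →2(W) only, which is W, so L
n=4: →3(L), so W
n=5: →4(W) only, which is W, so L
n=6: →5(L), so W
n=7: →1(L), so W
n=8: →7(W), 2(W), 0(W) — all W, so L
n=9: →8(L), so W
n=10: →9(W), 4(W), 2(W) — all W, so L
n=11: →10(L), so W
n=12: →11(W), 6(W), 4(W) — all W, so L
n=13: →12(L), so W
n=14: →8(L), so W
n=15: →14(W), 9(W), 7(W) — all W, so L
n=16: →15(L), so W
n=17: →16(W), 11(W), 9(W) — all W, so L
n=18: →17(L), so W
n=19: →18(W), 13(W), 11(W) — all W, so L
n=20: →19(L), so W
n=21: →15(L), so W
n=22: →21(W), 16(W), 14(W) — all W, so L
n=23: →22(L), so W
n=24: →23(W), 18(W), 16(W) — all W, so L
n=25: →24(L), so W
n=26: →25(W), 20(W), 18(W) — all W, so L
n=27: →26(L), so W
n=28: →22(L), so W
From 28, the L positions reachable in one move are: 22.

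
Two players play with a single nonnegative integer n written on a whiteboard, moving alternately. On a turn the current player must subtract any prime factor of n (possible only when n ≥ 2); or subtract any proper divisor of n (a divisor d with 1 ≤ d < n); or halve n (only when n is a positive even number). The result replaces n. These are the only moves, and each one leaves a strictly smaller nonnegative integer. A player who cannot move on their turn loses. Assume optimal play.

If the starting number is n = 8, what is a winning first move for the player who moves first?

Compute win/loss labels from the base case upward. A position with no move is L. Any other position is W if it can reach an L in one move, else L.
n=0: no move → L
n=1: no move → L
n=2: reaches L-position 0 → W
n=3: reaches L-position 0 → W
n=4: only reaches 2(W), 3(W), all W → L
n=5: reaches L-position 0 → W
n=6: reaches L-position 4 → W
n=7: reaches L-position 0 → W
n=8: reaches L-position 4 → W
From 8, the L positions reachable in one move are: 4.

Move to 4.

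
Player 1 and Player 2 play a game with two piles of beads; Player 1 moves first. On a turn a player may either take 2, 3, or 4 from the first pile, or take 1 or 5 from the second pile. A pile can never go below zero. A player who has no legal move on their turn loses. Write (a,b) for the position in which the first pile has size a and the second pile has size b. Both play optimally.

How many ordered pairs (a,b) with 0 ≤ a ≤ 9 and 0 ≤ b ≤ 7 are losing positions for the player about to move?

32

Positions with no move are L. A position that does have a move is losing for the player to move precisely when every available move leads to a winning position for the opponent. Fill in the labels:
Every move lowers a or b (never raises either), so fill the grid row by row in increasing a, and left to right within a row: each cell's successors are then already labelled.
      b=0  b=1  b=2  b=3  b=4  b=5  b=6  b=7
a=0:    L    W    L    W    L    W    L    W
a=1:    L    W    L    W    L    W    L    W
a=2:    W    L    W    L    W    L    W    L
a=3:    W    L    W    L    W    L    W    L
a=4:    W    W    W    W    W    W    W    W
a=5:    W    W    W    W    W    W    W    W
a=6:    L    W    L    W    L    W    L    W
a=7:    L    W    L    W    L    W    L    W
a=8:    W    L    W    L    W    L    W    L
a=9:    W    L    W    L    W    L    W    L
Cells with no legal move (terminal, hence L): (0,0), (1,0).
The remaining L cells, each justified by listing all of its moves:
(0,2): the only move is to (0,1)(W), a W ⇒ L
(0,4): the only move is to (0,3)(W), a W ⇒ L
(0,6): moves to (0,5)(W), (0,1)(W); every one is W ⇒ L
(1,2): the only move is to (1,1)(W), a W ⇒ L
(1,4): the only move is to (1,3)(W), a W ⇒ L
(1,6): moves to (1,5)(W), (1,1)(W); every one is W ⇒ L
(2,1): moves to (0,1)(W), (2,0)(W); every one is W ⇒ L
(2,3): moves to (0,3)(W), (2,2)(W); every one is W ⇒ L
(2,5): moves to (0,5)(W), (2,4)(W), (2,0)(W); every one is W ⇒ L
(2,7): moves to (0,7)(W), (2,6)(W), (2,2)(W); every one is W ⇒ L
(3,1): moves to (1,1)(W), (0,1)(W), (3,0)(W); every one is W ⇒ L
(3,3): moves to (1,3)(W), (0,3)(W), (3,2)(W); every one is W ⇒ L
(3,5): moves to (1,5)(W), (0,5)(W), (3,4)(W), (3,0)(W); every one is W ⇒ L
(3,7): moves to (1,7)(W), (0,7)(W), (3,6)(W), (3,2)(W); every one is W ⇒ L
(6,0): moves to (4,0)(W), (3,0)(W), (2,0)(W); every one is W ⇒ L
(6,2): moves to (4,2)(W), (3,2)(W), (2,2)(W), (6,1)(W); every one is W ⇒ L
(6,4): moves to (4,4)(W), (3,4)(W), (2,4)(W), (6,3)(W); every one is W ⇒ L
(6,6): moves to (4,6)(W), (3,6)(W), (2,6)(W), (6,5)(W), (6,1)(W); every one is W ⇒ L
(7,0): moves to (5,0)(W), (4,0)(W), (3,0)(W); every one is W ⇒ L
(7,2): moves to (5,2)(W), (4,2)(W), (3,2)(W), (7,1)(W); every one is W ⇒ L
(7,4): moves to (5,4)(W), (4,4)(W), (3,4)(W), (7,3)(W); every one is W ⇒ L
(7,6): moves to (5,6)(W), (4,6)(W), (3,6)(W), (7,5)(W), (7,1)(W); every one is W ⇒ L
(8,1): moves to (6,1)(W), (5,1)(W), (4,1)(W), (8,0)(W); every one is W ⇒ L
(8,3): moves to (6,3)(W), (5,3)(W), (4,3)(W), (8,2)(W); every one is W ⇒ L
(8,5): moves to (6,5)(W), (5,5)(W), (4,5)(W), (8,4)(W), (8,0)(W); every one is W ⇒ L
(8,7): moves to (6,7)(W), (5,7)(W), (4,7)(W), (8,6)(W), (8,2)(W); every one is W ⇒ L
(9,1): moves to (7,1)(W), (6,1)(W), (5,1)(W), (9,0)(W); every one is W ⇒ L
(9,3): moves to (7,3)(W), (6,3)(W), (5,3)(W), (9,2)(W); every one is W ⇒ L
(9,5): moves to (7,5)(W), (6,5)(W), (5,5)(W), (9,4)(W), (9,0)(W); every one is W ⇒ L
(9,7): moves to (7,7)(W), (6,7)(W), (5,7)(W), (9,6)(W), (9,2)(W); every one is W ⇒ L
Every other cell has at least one move into one of the L cells above, so it is W.
L cells per row: a=0: 4, a=1: 4, a=2: 4, a=3: 4, a=4: 0, a=5: 0, a=6: 4, a=7: 4, a=8: 4, a=9: 4; total 32.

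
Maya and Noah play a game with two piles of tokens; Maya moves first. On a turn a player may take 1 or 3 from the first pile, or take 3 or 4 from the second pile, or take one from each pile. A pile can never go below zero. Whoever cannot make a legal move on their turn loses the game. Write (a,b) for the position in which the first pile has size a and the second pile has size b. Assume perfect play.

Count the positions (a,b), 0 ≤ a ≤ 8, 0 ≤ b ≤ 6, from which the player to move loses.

27

Work bottom-up. With no move the player to move loses. Otherwise the position is W if at least one move leads to an L position for the opponent, and L if every move leads to a W.
Every move lowers a or b (never raises either), so fill the grid row by row in increasing a, and left to right within a row: each cell's successors are then already labelled.
      b=0  b=1  b=2  b=3  b=4  b=5  b=6
a=0:    L    L    L    W    W    W    W
a=1:    W    W    W    W    L    L    L
a=2:    L    L    L    W    W    W    W
a=3:    W    W    W    W    L    L    L
a=4:    L    L    L    W    W    W    W
a=5:    W    W    W    W    L    L    L
a=6:    L    L    L    W    W    W    W
a=7:    W    W    W    W    L    L    L
a=8:    L    L    L    W    W    W    W
Cells with no legal move (terminal, hence L): (0,0), (0,1), (0,2).
The remaining L cells, each justified by listing all of its moves:
(1,4): moves to (0,4)(W), (1,1)(W), (1,0)(W), (0,3)(W); every one is W ⇒ L
(1,5): moves to (0,5)(W), (1,2)(W), (1,1)(W), (0,4)(W); every one is W ⇒ L
(1,6): moves to (0,6)(W), (1,3)(W), (1,2)(W), (0,5)(W); every one is W ⇒ L
(2,0): the only move is to (1,0)(W), a W ⇒ L
(2,1): moves to (1,1)(W), (1,0)(W); every one is W ⇒ L
(2,2): moves to (1,2)(W), (1,1)(W); every one is W ⇒ L
(3,4): moves to (2,4)(W), (0,4)(W), (3,1)(W), (3,0)(W), (2,3)(W); every one is W ⇒ L
(3,5): moves to (2,5)(W), (0,5)(W), (3,2)(W), (3,1)(W), (2,4)(W); every one is W ⇒ L
(3,6): moves to (2,6)(W), (0,6)(W), (3,3)(W), (3,2)(W), (2,5)(W); every one is W ⇒ L
(4,0): moves to (3,0)(W), (1,0)(W); every one is W ⇒ L
(4,1): moves to (3,1)(W), (1,1)(W), (3,0)(W); every one is W ⇒ L
(4,2): moves to (3,2)(W), (1,2)(W), (3,1)(W); every one is W ⇒ L
(5,4): moves to (4,4)(W), (2,4)(W), (5,1)(W), (5,0)(W), (4,3)(W); every one is W ⇒ L
(5,5): moves to (4,5)(W), (2,5)(W), (5,2)(W), (5,1)(W), (4,4)(W); every one is W ⇒ L
(5,6): moves to (4,6)(W), (2,6)(W), (5,3)(W), (5,2)(W), (4,5)(W); every one is W ⇒ L
(6,0): moves to (5,0)(W), (3,0)(W); every one is W ⇒ L
(6,1): moves to (5,1)(W), (3,1)(W), (5,0)(W); every one is W ⇒ L
(6,2): moves to (5,2)(W), (3,2)(W), (5,1)(W); every one is W ⇒ L
(7,4): moves to (6,4)(W), (4,4)(W), (7,1)(W), (7,0)(W), (6,3)(W); every one is W ⇒ L
(7,5): moves to (6,5)(W), (4,5)(W), (7,2)(W), (7,1)(W), (6,4)(W); every one is W ⇒ L
(7,6): moves to (6,6)(W), (4,6)(W), (7,3)(W), (7,2)(W), (6,5)(W); every one is W ⇒ L
(8,0): moves to (7,0)(W), (5,0)(W); every one is W ⇒ L
(8,1): moves to (7,1)(W), (5,1)(W), (7,0)(W); every one is W ⇒ L
(8,2): moves to (7,2)(W), (5,2)(W), (7,1)(W); every one is W ⇒ L
Every other cell has at least one move into one of the L cells above, so it is W.
L cells per row: a=0: 3, a=1: 3, a=2: 3, a=3: 3, a=4: 3, a=5: 3, a=6: 3, a=7: 3, a=8: 3; total 27.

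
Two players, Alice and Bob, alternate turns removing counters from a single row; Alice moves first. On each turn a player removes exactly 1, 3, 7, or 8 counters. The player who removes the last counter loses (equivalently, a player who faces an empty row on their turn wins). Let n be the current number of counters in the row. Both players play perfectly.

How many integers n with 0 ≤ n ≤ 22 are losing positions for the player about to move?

Compute win/loss labels from the base case upward. A position with no move is W. Any other position is W if it can reach an L in one move, else L.
n=0: no move; the opponent has just taken the last counter and therefore loses → W
n=1: the only move is to 0(W), a W ⇒ L
n=2: can move to 1, which is L ⇒ W
n=3: moves to 2(W), 0(W); every one is W ⇒ L
n=4: can move to 3, which is L ⇒ W
n=5: moves to 4(W), 2(W); every one is W ⇒ L
n=6: can move to 5, which is L ⇒ W
n=7: moves to 6(W), 4(W), 0(W); every one is W ⇒ L
n=8: can move to 7, which is L ⇒ W
n=9: can move to 1, which is L ⇒ W
n=10: can move to 7, which is L ⇒ W
n=11: can move to 3, which is L ⇒ W
n=12: can move to 5, which is L ⇒ W
n=13: can move to 5, which is L ⇒ W
n=14: can move to 7, which is L ⇒ W
n=15: can move to 7, which is L ⇒ W
n=16: moves to 15(W), 13(W), 9(W), 8(W); every one is W ⇒ L
n=17: can move to 16, which is L ⇒ W
n=18: moves to 17(W), 15(W), 11(W), 10(W); every one is W ⇒ L
n=19: can move to 18, which is L ⇒ W
n=20: moves to 19(W), 17(W), 13(W), 12(W); every one is W ⇒ L
n=21: can move to 20, which is L ⇒ W
n=22: moves to 21(W), 19(W), 15(W), 14(W); every one is W ⇒ L
L entries with 0 ≤ n ≤ 22: n = 1, 3, 5, 7, 16, 18, 20, 22; that makes 8.

8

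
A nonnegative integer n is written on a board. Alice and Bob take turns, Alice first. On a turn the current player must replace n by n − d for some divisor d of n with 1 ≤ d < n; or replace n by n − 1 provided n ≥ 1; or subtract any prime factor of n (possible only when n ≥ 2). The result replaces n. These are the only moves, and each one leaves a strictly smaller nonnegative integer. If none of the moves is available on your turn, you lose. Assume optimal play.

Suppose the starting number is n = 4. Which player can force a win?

Compute win/loss labels from the base case upward. A position with no move is L. Any other position is W if it can reach an L in one move, else L.
n=0: no move → L
n=1: reaches L-position 0 → W
n=2: reaches L-position 0 → W
n=3: reaches L-position 0 → W
n=4: only reaches 2(W), 3(W), all W → L
The starting position 4 is L: whatever Alice does, the opponent receives a W position.

Bob wins.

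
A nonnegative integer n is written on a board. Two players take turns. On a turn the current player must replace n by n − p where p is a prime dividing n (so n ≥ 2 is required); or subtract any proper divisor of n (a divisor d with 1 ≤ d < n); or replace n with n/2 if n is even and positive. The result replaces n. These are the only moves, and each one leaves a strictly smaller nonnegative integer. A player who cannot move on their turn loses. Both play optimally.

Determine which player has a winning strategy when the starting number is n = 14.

Positions with no move are L. A position that does have a move is losing for the player to move precisely when every available move leads to a winning position for the opponent. Fill in the labels:
n=0: no move → L
n=1: no move → L
n=2: →0(L), so W
n=3: →0(L), so W
n=4: →2(W), 3(W) — all W, so L
n=5: →0(L), so W
n=6: →4(L), so W
n=7: →0(L), so W
n=8: →4(L), so W
n=9: →6(W), 8(W) — all W, so L
n=10: →9(L), so W
n=11: →0(L), so W
n=12: →9(L), so W
n=13: →0(L), so W
n=14: →7(W), 12(W), 13(W) — all W, so L
The starting position 14 is L: whatever the player to move does, the opponent receives a W position.

The second player wins.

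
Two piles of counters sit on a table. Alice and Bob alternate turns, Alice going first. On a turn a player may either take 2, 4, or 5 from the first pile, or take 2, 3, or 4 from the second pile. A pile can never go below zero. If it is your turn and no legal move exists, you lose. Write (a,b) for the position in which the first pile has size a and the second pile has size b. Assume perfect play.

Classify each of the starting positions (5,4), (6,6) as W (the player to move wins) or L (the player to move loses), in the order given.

Use the standard recursion: the mover loses at a terminal position; elsewhere, the mover wins exactly when some move hands the opponent an L position.
No move ever increases a pile, so every position that can arise here has a ≤ 6 and b ≤ 6; it is enough to label the cells with 0 ≤ a ≤ 6 and 0 ≤ b ≤ 6.
Every move lowers a or b (never raises either), so fill the grid row by row in increasing a, and left to right within a row: each cell's successors are then already labelled.
      b=0  b=1  b=2  b=3  b=4  b=5  b=6
a=0:    L    L    W    W    W    W    L
a=1:    L    L    W    W    W    W    L
a=2:    W    W    L    L    W    W    W
a=3:    W    W    L    L    W    W    W
a=4:    W    W    W    W    L    L    W
a=5:    W    W    W    W    L    L    W
a=6:    W    W    W    W    W    W    W
Cells with no legal move (terminal, hence L): (0,0), (0,1), (1,0), (1,1).
The remaining L cells, each justified by listing all of its moves:
(0,6): L (options (0,4)(W), (0,3)(W), (0,2)(W) are all W)
(1,6): L (options (1,4)(W), (1,3)(W), (1,2)(W) are all W)
(2,2): L (options (0,2)(W), (2,0)(W) are all W)
(2,3): L (options (0,3)(W), (2,1)(W), (2,0)(W) are all W)
(3,2): L (options (1,2)(W), (3,0)(W) are all W)
(3,3): L (options (1,3)(W), (3,1)(W), (3,0)(W) are all W)
(4,4): L (options (2,4)(W), (0,4)(W), (4,2)(W), (4,1)(W), (4,0)(W) are all W)
(4,5): L (options (2,5)(W), (0,5)(W), (4,3)(W), (4,2)(W), (4,1)(W) are all W)
(5,4): L (options (3,4)(W), (1,4)(W), (0,4)(W), (5,2)(W), (5,1)(W), (5,0)(W) are all W)
(5,5): L (options (3,5)(W), (1,5)(W), (0,5)(W), (5,3)(W), (5,2)(W), (5,1)(W) are all W)
Every other cell has at least one move into one of the L cells above, so it is W.
(5,4): one of the L cells justified above, so L
(6,6): the move to (1,6) reaches an L cell, so W

(5,4): L, (6,6): W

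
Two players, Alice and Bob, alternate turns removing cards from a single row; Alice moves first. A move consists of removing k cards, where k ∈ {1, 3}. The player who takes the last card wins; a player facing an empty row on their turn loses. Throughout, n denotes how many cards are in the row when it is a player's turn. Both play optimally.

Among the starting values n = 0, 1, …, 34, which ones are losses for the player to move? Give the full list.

Classify positions by backward induction: terminal positions (no move available) are L. From any other position, the mover wins iff some move reaches an L.
n=0: no move → L
n=1: can move to 0, which is L ⇒ W
n=2: the only move is to 1(W), a W ⇒ L
n=3: can move to 2, which is L ⇒ W
n=4: moves to 3(W), 1(W); every one is W ⇒ L
n=5: can move to 4, which is L ⇒ W
n=6: moves to 5(W), 3(W); every one is W ⇒ L
n=7: can move to 6, which is L ⇒ W
n=8: moves to 7(W), 5(W); every one is W ⇒ L
n=9: can move to 8, which is L ⇒ W
n=10: moves to 9(W), 7(W); every one is W ⇒ L
n=11: can move to 10, which is L ⇒ W
n=12: moves to 11(W), 9(W); every one is W ⇒ L
n=13: can move to 12, which is L ⇒ W
n=14: moves to 13(W), 11(W); every one is W ⇒ L
n=15: can move to 14, which is L ⇒ W
n=16: moves to 15(W), 13(W); every one is W ⇒ L
n=17: can move to 16, which is L ⇒ W
n=18: moves to 17(W), 15(W); every one is W ⇒ L
n=19: can move to 18, which is L ⇒ W
n=20: moves to 19(W), 17(W); every one is W ⇒ L
n=21: can move to 20, which is L ⇒ W
n=22: moves to 21(W), 19(W); every one is W ⇒ L
n=23: can move to 22, which is L ⇒ W
n=24: moves to 23(W), 21(W); every one is W ⇒ L
n=25: can move to 24, which is L ⇒ W
n=26: moves to 25(W), 23(W); every one is W ⇒ L
n=27: can move to 26, which is L ⇒ W
n=28: moves to 27(W), 25(W); every one is W ⇒ L
n=29: can move to 28, which is L ⇒ W
n=30: moves to 29(W), 27(W); every one is W ⇒ L
n=31: can move to 30, which is L ⇒ W
n=32: moves to 31(W), 29(W); every one is W ⇒ L
n=33: can move to 32, which is L ⇒ W
n=34: moves to 33(W), 31(W); every one is W ⇒ L
Reading off the rows marked L gives the requested list; there are 18 such values of n.

0, 2, 4, 6, 8, 10, 12, 14, 16, 18, 20, 22, 24, 26, 28, 30, 32, 34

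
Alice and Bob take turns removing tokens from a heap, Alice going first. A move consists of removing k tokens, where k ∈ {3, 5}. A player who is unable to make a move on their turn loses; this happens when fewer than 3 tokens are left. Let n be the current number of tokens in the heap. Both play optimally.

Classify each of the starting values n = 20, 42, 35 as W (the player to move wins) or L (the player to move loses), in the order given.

Work bottom-up. With no move the player to move loses. Otherwise the position is W if at least one move leads to an L position for the opponent, and L if every move leads to a W.
n=0: no move → L
n=1: no move → L
n=2: no move → L
n=3: can move to 0, which is L ⇒ W
n=4: can move to 1, which is L ⇒ W
n=5: can move to 2, which is L ⇒ W
n=6: can move to 1, which is L ⇒ W
n=7: can move to 2, which is L ⇒ W
n=8: moves to 5(W), 3(W); every one is W ⇒ L
n=9: moves to 6(W), 4(W); every one is W ⇒ L
n=10: moves to 7(W), 5(W); every one is W ⇒ L
n=11: can move to 8, which is L ⇒ W
n=12: can move to 9, which is L ⇒ W
n=13: can move to 10, which is L ⇒ W
n=14: can move to 9, which is L ⇒ W
n=15: can move to 10, which is L ⇒ W
n=16: moves to 13(W), 11(W); every one is W ⇒ L
n=17: moves to 14(W), 12(W); every one is W ⇒ L
n=18: moves to 15(W), 13(W); every one is W ⇒ L
n=19: can move to 16, which is L ⇒ W
n=20: can move to 17, which is L ⇒ W
n=21: can move to 18, which is L ⇒ W
n=22: can move to 17, which is L ⇒ W
n=23: can move to 18, which is L ⇒ W
n=24: moves to 21(W), 19(W); every one is W ⇒ L
n=25: moves to 22(W), 20(W); every one is W ⇒ L
n=26: moves to 23(W), 21(W); every one is W ⇒ L
n=27: can move to 24, which is L ⇒ W
n=28: can move to 25, which is L ⇒ W
n=29: can move to 26, which is L ⇒ W
n=30: can move to 25, which is L ⇒ W
n=31: can move to 26, which is L ⇒ W
n=32: moves to 29(W), 27(W); every one is W ⇒ L
n=33: moves to 30(W), 28(W); every one is W ⇒ L
n=34: moves to 31(W), 29(W); every one is W ⇒ L
n=35: can move to 32, which is L ⇒ W
n=36: can move to 33, which is L ⇒ W
n=37: can move to 34, which is L ⇒ W
n=38: can move to 33, which is L ⇒ W
n=39: can move to 34, which is L ⇒ W
n=40: moves to 37(W), 35(W); every one is W ⇒ L
n=41: moves to 38(W), 36(W); every one is W ⇒ L
n=42: moves to 39(W), 37(W); every one is W ⇒ L

20: W, 42: L, 35: W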